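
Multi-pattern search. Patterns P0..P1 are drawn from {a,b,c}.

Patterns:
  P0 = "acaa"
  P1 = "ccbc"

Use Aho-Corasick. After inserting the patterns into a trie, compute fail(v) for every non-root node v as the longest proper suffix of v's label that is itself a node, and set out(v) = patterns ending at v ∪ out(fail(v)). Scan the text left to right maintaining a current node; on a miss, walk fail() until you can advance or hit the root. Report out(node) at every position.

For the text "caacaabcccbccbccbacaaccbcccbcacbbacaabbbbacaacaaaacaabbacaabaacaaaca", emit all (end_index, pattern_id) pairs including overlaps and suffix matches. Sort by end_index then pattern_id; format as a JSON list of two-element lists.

Construct AC machine:
Trie nodes:
  n0 'ε': a→1 c→5
  n1 'a': c→2
  n2 'ac': a→3
  n3 'aca': a→4
  n4 'acaa': ·  ←P0
  n5 'c': c→6
  n6 'cc': b→7
  n7 'ccb': c→8
  n8 'ccbc': ·  ←P1

BFS fail/out derivation:
  fail(1) 'a': from fail(0)=0 chase 'a': 0 ⇒ 0;  out=∅∪out(0)=∅
  fail(5) 'c': from fail(0)=0 chase 'c': 0 ⇒ 0;  out=∅∪out(0)=∅
  fail(2) 'ac': from fail(1)=0 chase 'c': 0 ⇒ 5;  out=∅∪out(5)=∅
  fail(6) 'cc': from fail(5)=0 chase 'c': 0 ⇒ 5;  out=∅∪out(5)=∅
  fail(3) 'aca': from fail(2)=5 chase 'a': 5→0 ⇒ 1;  out=∅∪out(1)=∅
  fail(7) 'ccb': from fail(6)=5 chase 'b': 5→0 ⇒ 0;  out=∅∪out(0)=∅
  fail(4) 'acaa': from fail(3)=1 chase 'a': 1→0 ⇒ 1;  out={0}∪out(1)={0}
  fail(8) 'ccbc': from fail(7)=0 chase 'c': 0 ⇒ 5;  out={1}∪out(5)={1}

Scan:
pos 0 'c': at 5
pos 1 'a': at 1 ·f
pos 2 'a': at 1 ·f
pos 3 'c': at 2
pos 4 'a': at 3
pos 5 'a': at 4  ** P0@[2:5]
pos 6 'b': at 0 ·f
pos 7 'c': at 5
pos 8 'c': at 6
pos 9 'c': at 6 ·f
pos 10 'b': at 7
pos 11 'c': at 8  ** P1@[8:11]
pos 12 'c': at 6 ·f
pos 13 'b': at 7
pos 14 'c': at 8  ** P1@[11:14]
pos 15 'c': at 6 ·f
pos 16 'b': at 7
pos 17 'a': at 1 ·f
pos 18 'c': at 2
pos 19 'a': at 3
pos 20 'a': at 4  ** P0@[17:20]
pos 21 'c': at 2 ·f
pos 22 'c': at 6 ·f
pos 23 'b': at 7
pos 24 'c': at 8  ** P1@[21:24]
pos 25 'c': at 6 ·f
pos 26 'c': at 6 ·f
pos 27 'b': at 7
pos 28 'c': at 8  ** P1@[25:28]
pos 29 'a': at 1 ·f
pos 30 'c': at 2
pos 31 'b': at 0 ·f
pos 32 'b': at 0
pos 33 'a': at 1
pos 34 'c': at 2
pos 35 'a': at 3
pos 36 'a': at 4  ** P0@[33:36]
pos 37 'b': at 0 ·f
pos 38 'b': at 0
pos 39 'b': at 0
pos 40 'b': at 0
pos 41 'a': at 1
pos 42 'c': at 2
pos 43 'a': at 3
pos 44 'a': at 4  ** P0@[41:44]
pos 45 'c': at 2 ·f
pos 46 'a': at 3
pos 47 'a': at 4  ** P0@[44:47]
pos 48 'a': at 1 ·f
pos 49 'a': at 1 ·f
pos 50 'c': at 2
pos 51 'a': at 3
pos 52 'a': at 4  ** P0@[49:52]
pos 53 'b': at 0 ·f
pos 54 'b': at 0
pos 55 'a': at 1
pos 56 'c': at 2
pos 57 'a': at 3
pos 58 'a': at 4  ** P0@[55:58]
pos 59 'b': at 0 ·f
pos 60 'a': at 1
pos 61 'a': at 1 ·f
pos 62 'c': at 2
pos 63 'a': at 3
pos 64 'a': at 4  ** P0@[61:64]
pos 65 'a': at 1 ·f
pos 66 'c': at 2
pos 67 'a': at 3

All matches (sorted): [[5,0],[11,1],[14,1],[20,0],[24,1],[28,1],[36,0],[44,0],[47,0],[52,0],[58,0],[64,0]]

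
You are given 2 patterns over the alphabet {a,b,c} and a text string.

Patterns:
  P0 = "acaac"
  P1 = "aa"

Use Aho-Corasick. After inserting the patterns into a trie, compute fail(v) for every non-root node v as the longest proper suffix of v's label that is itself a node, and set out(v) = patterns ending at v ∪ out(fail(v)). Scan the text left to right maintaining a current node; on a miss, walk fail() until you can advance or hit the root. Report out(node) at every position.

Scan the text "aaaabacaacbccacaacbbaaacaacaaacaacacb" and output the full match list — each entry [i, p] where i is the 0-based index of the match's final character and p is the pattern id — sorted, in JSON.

Build automaton:
Trie (insert patterns):
  0='ε' goto a→1
  1='a' goto a→6 c→2
  2='ac' goto a→3
  3='aca' goto a→4
  4='acaa' goto c→5
  5='acaac' goto ·  ←P0
  6='aa' goto ·  ←P1

Failure links (BFS by depth):
  fail(1) 'a': from fail(0)=0 chase 'a': 0 ⇒ 0;  out=∅∪out(0)=∅
  fail(2) 'ac': from fail(1)=0 chase 'c': 0 ⇒ 0;  out=∅∪out(0)=∅
  fail(6) 'aa': from fail(1)=0 chase 'a': 0 ⇒ 1;  out={1}∪out(1)={1}
  fail(3) 'aca': from fail(2)=0 chase 'a': 0 ⇒ 1;  out=∅∪out(1)=∅
  fail(4) 'acaa': from fail(3)=1 chase 'a': 1 ⇒ 6;  out=∅∪out(6)={1}
  fail(5) 'acaac': from fail(4)=6 chase 'c': 6→1 ⇒ 2;  out={0}∪out(2)={0}

Text stream:
pos 0 'a': at 1
pos 1 'a': at 6  → match P1@[0:1]
pos 2 'a': at 6 ·f  → match P1@[1:2]
pos 3 'a': at 6 ·f  → match P1@[2:3]
pos 4 'b': at 0 ·f
pos 5 'a': at 1
pos 6 'c': at 2
pos 7 'a': at 3
pos 8 'a': at 4  → match P1@[7:8]
pos 9 'c': at 5  → match P0@[5:9]
pos 10 'b': at 0 ·f
pos 11 'c': at 0
pos 12 'c': at 0
pos 13 'a': at 1
pos 14 'c': at 2
pos 15 'a': at 3
pos 16 'a': at 4  → match P1@[15:16]
pos 17 'c': at 5  → match P0@[13:17]
pos 18 'b': at 0 ·f
pos 19 'b': at 0
pos 20 'a': at 1
pos 21 'a': at 6  → match P1@[20:21]
pos 22 'a': at 6 ·f  → match P1@[21:22]
pos 23 'c': at 2 ·f
pos 24 'a': at 3
pos 25 'a': at 4  → match P1@[24:25]
pos 26 'c': at 5  → match P0@[22:26]
pos 27 'a': at 3 ·f
pos 28 'a': at 4  → match P1@[27:28]
pos 29 'a': at 6 ·f  → match P1@[28:29]
pos 30 'c': at 2 ·f
pos 31 'a': at 3
pos 32 'a': at 4  → match P1@[31:32]
pos 33 'c': at 5  → match P0@[29:33]
pos 34 'a': at 3 ·f
pos 35 'c': at 2 ·f
pos 36 'b': at 0 ·f

Matches: [[1,1],[2,1],[3,1],[8,1],[9,0],[16,1],[17,0],[21,1],[22,1],[25,1],[26,0],[28,1],[29,1],[32,1],[33,0]]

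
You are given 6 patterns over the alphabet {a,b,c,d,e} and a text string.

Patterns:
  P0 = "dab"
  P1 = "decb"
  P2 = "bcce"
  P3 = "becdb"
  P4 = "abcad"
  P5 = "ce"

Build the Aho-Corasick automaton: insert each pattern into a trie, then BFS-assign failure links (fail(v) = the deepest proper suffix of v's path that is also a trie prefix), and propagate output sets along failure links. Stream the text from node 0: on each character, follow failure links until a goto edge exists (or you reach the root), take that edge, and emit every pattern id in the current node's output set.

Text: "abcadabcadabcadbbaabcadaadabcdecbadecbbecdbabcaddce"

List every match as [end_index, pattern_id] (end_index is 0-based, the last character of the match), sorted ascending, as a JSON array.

Construct AC machine:
Trie (insert patterns):
  0='ε' goto a→15 b→7 c→20 d→1
  1='d' goto a→2 e→4
  2='da' goto b→3
  3='dab' goto ·  ←P0
  4='de' goto c→5
  5='dec' goto b→6
  6='decb' goto ·  ←P1
  7='b' goto c→8 e→11
  8='bc' goto c→9
  9='bcc' goto e→10
  10='bcce' goto ·  ←P2
  11='be' goto c→12
  12='bec' goto d→13
  13='becd' goto b→14
  14='becdb' goto ·  ←P3
  15='a' goto b→16
  16='ab' goto c→17
  17='abc' goto a→18
  18='abca' goto d→19
  19='abcad' goto ·  ←P4
  20='c' goto e→21
  21='ce' goto ·  ←P5

Failure links (BFS by depth):
  fail(1) 'd': from fail(0)=0 chase 'd': 0 ⇒ 0;  out=∅∪out(0)=∅
  fail(7) 'b': from fail(0)=0 chase 'b': 0 ⇒ 0;  out=∅∪out(0)=∅
  fail(15) 'a': from fail(0)=0 chase 'a': 0 ⇒ 0;  out=∅∪out(0)=∅
  fail(20) 'c': from fail(0)=0 chase 'c': 0 ⇒ 0;  out=∅∪out(0)=∅
  fail(2) 'da': from fail(1)=0 chase 'a': 0 ⇒ 15;  out=∅∪out(15)=∅
  fail(4) 'de': from fail(1)=0 chase 'e': 0 ⇒ 0;  out=∅∪out(0)=∅
  fail(8) 'bc': from fail(7)=0 chase 'c': 0 ⇒ 20;  out=∅∪out(20)=∅
  fail(11) 'be': from fail(7)=0 chase 'e': 0 ⇒ 0;  out=∅∪out(0)=∅
  fail(16) 'ab': from fail(15)=0 chase 'b': 0 ⇒ 7;  out=∅∪out(7)=∅
  fail(21) 'ce': from fail(20)=0 chase 'e': 0 ⇒ 0;  out={5}∪out(0)={5}
  fail(3) 'dab': from fail(2)=15 chase 'b': 15 ⇒ 16;  out={0}∪out(16)={0}
  fail(5) 'dec': from fail(4)=0 chase 'c': 0 ⇒ 20;  out=∅∪out(20)=∅
  fail(9) 'bcc': from fail(8)=20 chase 'c': 20→0 ⇒ 20;  out=∅∪out(20)=∅
  fail(12) 'bec': from fail(11)=0 chase 'c': 0 ⇒ 20;  out=∅∪out(20)=∅
  fail(17) 'abc': from fail(16)=7 chase 'c': 7 ⇒ 8;  out=∅∪out(8)=∅
  fail(6) 'decb': from fail(5)=20 chase 'b': 20→0 ⇒ 7;  out={1}∪out(7)={1}
  fail(10) 'bcce': from fail(9)=20 chase 'e': 20 ⇒ 21;  out={2}∪out(21)={2,5}
  fail(13) 'becd': from fail(12)=20 chase 'd': 20→0 ⇒ 1;  out=∅∪out(1)=∅
  fail(18) 'abca': from fail(17)=8 chase 'a': 8→20→0 ⇒ 15;  out=∅∪out(15)=∅
  fail(14) 'becdb': from fail(13)=1 chase 'b': 1→0 ⇒ 7;  out={3}∪out(7)={3}
  fail(19) 'abcad': from fail(18)=15 chase 'd': 15→0 ⇒ 1;  out={4}∪out(1)={4}

Run:
pos 0 'a': at 15
pos 1 'b': at 16
pos 2 'c': at 17
pos 3 'a': at 18
pos 4 'd': at 19  → match P4@[0:4]
pos 5 'a': at 2 (via fail)
pos 6 'b': at 3  → match P0@[4:6]
pos 7 'c': at 17 (via fail)
pos 8 'a': at 18
pos 9 'd': at 19  → match P4@[5:9]
pos 10 'a': at 2 (via fail)
pos 11 'b': at 3  → match P0@[9:11]
pos 12 'c': at 17 (via fail)
pos 13 'a': at 18
pos 14 'd': at 19  → match P4@[10:14]
pos 15 'b': at 7 (via fail)
pos 16 'b': at 7 (via fail)
pos 17 'a': at 15 (via fail)
pos 18 'a': at 15 (via fail)
pos 19 'b': at 16
pos 20 'c': at 17
pos 21 'a': at 18
pos 22 'd': at 19  → match P4@[18:22]
pos 23 'a': at 2 (via fail)
pos 24 'a': at 15 (via fail)
pos 25 'd': at 1 (via fail)
pos 26 'a': at 2
pos 27 'b': at 3  → match P0@[25:27]
pos 28 'c': at 17 (via fail)
pos 29 'd': at 1 (via fail)
pos 30 'e': at 4
pos 31 'c': at 5
pos 32 'b': at 6  → match P1@[29:32]
pos 33 'a': at 15 (via fail)
pos 34 'd': at 1 (via fail)
pos 35 'e': at 4
pos 36 'c': at 5
pos 37 'b': at 6  → match P1@[34:37]
pos 38 'b': at 7 (via fail)
pos 39 'e': at 11
pos 40 'c': at 12
pos 41 'd': at 13
pos 42 'b': at 14  → match P3@[38:42]
pos 43 'a': at 15 (via fail)
pos 44 'b': at 16
pos 45 'c': at 17
pos 46 'a': at 18
pos 47 'd': at 19  → match P4@[43:47]
pos 48 'd': at 1 (via fail)
pos 49 'c': at 20 (via fail)
pos 50 'e': at 21  → match P5@[49:50]

All matches (sorted): [[4,4],[6,0],[9,4],[11,0],[14,4],[22,4],[27,0],[32,1],[37,1],[42,3],[47,4],[50,5]]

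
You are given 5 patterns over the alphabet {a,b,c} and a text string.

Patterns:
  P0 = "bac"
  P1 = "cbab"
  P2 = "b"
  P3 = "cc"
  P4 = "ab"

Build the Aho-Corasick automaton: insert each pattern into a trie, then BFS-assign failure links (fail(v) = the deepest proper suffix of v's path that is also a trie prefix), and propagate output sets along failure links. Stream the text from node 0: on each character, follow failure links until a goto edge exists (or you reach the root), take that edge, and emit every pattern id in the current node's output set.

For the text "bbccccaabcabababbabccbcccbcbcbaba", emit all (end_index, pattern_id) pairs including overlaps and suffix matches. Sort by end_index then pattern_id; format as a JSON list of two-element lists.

Build:
Trie (insert patterns):
  0='ε' goto a→9 b→1 c→4
  1='b' goto a→2  [P2 ends]
  2='ba' goto c→3
  3='bac' goto ·  [P0 ends]
  4='c' goto b→5 c→8
  5='cb' goto a→6
  6='cba' goto b→7
  7='cbab' goto ·  [P1 ends]
  8='cc' goto ·  [P3 ends]
  9='a' goto b→10
  10='ab' goto ·  [P4 ends]

BFS fail/out derivation:
  n1('b'): parent n0 fail=0; on 'b' 0 → fail=0;  out {2}∪∅={2}
  n4('c'): parent n0 fail=0; on 'c' 0 → fail=0;  out ∅∪∅=∅
  n9('a'): parent n0 fail=0; on 'a' 0 → fail=0;  out ∅∪∅=∅
  n2('ba'): parent n1 fail=0; on 'a' 0 → fail=9;  out ∅∪∅=∅
  n5('cb'): parent n4 fail=0; on 'b' 0 → fail=1;  out ∅∪{2}={2}
  n8('cc'): parent n4 fail=0; on 'c' 0 → fail=4;  out {3}∪∅={3}
  n10('ab'): parent n9 fail=0; on 'b' 0 → fail=1;  out {4}∪{2}={2,4}
  n3('bac'): parent n2 fail=9; on 'c' 9→0 → fail=4;  out {0}∪∅={0}
  n6('cba'): parent n5 fail=1; on 'a' 1 → fail=2;  out ∅∪∅=∅
  n7('cbab'): parent n6 fail=2; on 'b' 2→9 → fail=10;  out {1}∪{2,4}={1,2,4}

Scan:
[0] read 'b'  n0⇒n1  → match P2@[0:0]
[1] read 'b'  n1⇒n1 (via fail)  → match P2@[1:1]
[2] read 'c'  n1⇒n4 (via fail)
[3] read 'c'  n4⇒n8  → match P3@[2:3]
[4] read 'c'  n8⇒n8 (via fail)  → match P3@[3:4]
[5] read 'c'  n8⇒n8 (via fail)  → match P3@[4:5]
[6] read 'a'  n8⇒n9 (via fail)
[7] read 'a'  n9⇒n9 (via fail)
[8] read 'b'  n9⇒n10  → match P2@[8:8],P4@[7:8]
[9] read 'c'  n10⇒n4 (via fail)
[10] read 'a'  n4⇒n9 (via fail)
[11] read 'b'  n9⇒n10  → match P2@[11:11],P4@[10:11]
[12] read 'a'  n10⇒n2 (via fail)
[13] read 'b'  n2⇒n10 (via fail)  → match P2@[13:13],P4@[12:13]
[14] read 'a'  n10⇒n2 (via fail)
[15] read 'b'  n2⇒n10 (via fail)  → match P2@[15:15],P4@[14:15]
[16] read 'b'  n10⇒n1 (via fail)  → match P2@[16:16]
[17] read 'a'  n1⇒n2
[18] read 'b'  n2⇒n10 (via fail)  → match P2@[18:18],P4@[17:18]
[19] read 'c'  n10⇒n4 (via fail)
[20] read 'c'  n4⇒n8  → match P3@[19:20]
[21] read 'b'  n8⇒n5 (via fail)  → match P2@[21:21]
[22] read 'c'  n5⇒n4 (via fail)
[23] read 'c'  n4⇒n8  → match P3@[22:23]
[24] read 'c'  n8⇒n8 (via fail)  → match P3@[23:24]
[25] read 'b'  n8⇒n5 (via fail)  → match P2@[25:25]
[26] read 'c'  n5⇒n4 (via fail)
[27] read 'b'  n4⇒n5  → match P2@[27:27]
[28] read 'c'  n5⇒n4 (via fail)
[29] read 'b'  n4⇒n5  → match P2@[29:29]
[30] read 'a'  n5⇒n6
[31] read 'b'  n6⇒n7  → match P1@[28:31],P2@[31:31],P4@[30:31]
[32] read 'a'  n7⇒n2 (via fail)

All matches (sorted): [[0,2],[1,2],[3,3],[4,3],[5,3],[8,2],[8,4],[11,2],[11,4],[13,2],[13,4],[15,2],[15,4],[16,2],[18,2],[18,4],[20,3],[21,2],[23,3],[24,3],[25,2],[27,2],[29,2],[31,1],[31,2],[31,4]]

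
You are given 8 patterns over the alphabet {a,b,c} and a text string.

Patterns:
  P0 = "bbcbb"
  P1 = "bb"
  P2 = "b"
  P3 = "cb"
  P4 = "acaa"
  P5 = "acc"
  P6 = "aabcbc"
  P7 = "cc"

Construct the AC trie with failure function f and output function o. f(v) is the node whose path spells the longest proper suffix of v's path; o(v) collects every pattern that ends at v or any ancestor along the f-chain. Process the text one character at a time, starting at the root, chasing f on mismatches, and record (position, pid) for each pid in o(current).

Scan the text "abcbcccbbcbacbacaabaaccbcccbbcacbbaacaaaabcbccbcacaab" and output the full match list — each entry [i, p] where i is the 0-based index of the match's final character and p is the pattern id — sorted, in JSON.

Construct AC machine:
Trie (insert patterns):
  0='ε' goto a→8 b→1 c→6
  1='b' goto b→2  [P2 ends]
  2='bb' goto c→3  [P1 ends]
  3='bbc' goto b→4
  4='bbcb' goto b→5
  5='bbcbb' goto ·  [P0 ends]
  6='c' goto b→7 c→18
  7='cb' goto ·  [P3 ends]
  8='a' goto a→13 c→9
  9='ac' goto a→10 c→12
  10='aca' goto a→11
  11='acaa' goto ·  [P4 ends]
  12='acc' goto ·  [P5 ends]
  13='aa' goto b→14
  14='aab' goto c→15
  15='aabc' goto b→16
  16='aabcb' goto c→17
  17='aabcbc' goto ·  [P6 ends]
  18='cc' goto ·  [P7 ends]

Failure links (BFS by depth):
  fail(1) 'b': from fail(0)=0 chase 'b': 0 ⇒ 0;  out={2}∪out(0)={2}
  fail(6) 'c': from fail(0)=0 chase 'c': 0 ⇒ 0;  out=∅∪out(0)=∅
  fail(8) 'a': from fail(0)=0 chase 'a': 0 ⇒ 0;  out=∅∪out(0)=∅
  fail(2) 'bb': from fail(1)=0 chase 'b': 0 ⇒ 1;  out={1}∪out(1)={1,2}
  fail(7) 'cb': from fail(6)=0 chase 'b': 0 ⇒ 1;  out={3}∪out(1)={2,3}
  fail(9) 'ac': from fail(8)=0 chase 'c': 0 ⇒ 6;  out=∅∪out(6)=∅
  fail(13) 'aa': from fail(8)=0 chase 'a': 0 ⇒ 8;  out=∅∪out(8)=∅
  fail(18) 'cc': from fail(6)=0 chase 'c': 0 ⇒ 6;  out={7}∪out(6)={7}
  fail(3) 'bbc': from fail(2)=1 chase 'c': 1→0 ⇒ 6;  out=∅∪out(6)=∅
  fail(10) 'aca': from fail(9)=6 chase 'a': 6→0 ⇒ 8;  out=∅∪out(8)=∅
  fail(12) 'acc': from fail(9)=6 chase 'c': 6 ⇒ 18;  out={5}∪out(18)={5,7}
  fail(14) 'aab': from fail(13)=8 chase 'b': 8→0 ⇒ 1;  out=∅∪out(1)={2}
  fail(4) 'bbcb': from fail(3)=6 chase 'b': 6 ⇒ 7;  out=∅∪out(7)={2,3}
  fail(11) 'acaa': from fail(10)=8 chase 'a': 8 ⇒ 13;  out={4}∪out(13)={4}
  fail(15) 'aabc': from fail(14)=1 chase 'c': 1→0 ⇒ 6;  out=∅∪out(6)=∅
  fail(5) 'bbcbb': from fail(4)=7 chase 'b': 7→1 ⇒ 2;  out={0}∪out(2)={0,1,2}
  fail(16) 'aabcb': from fail(15)=6 chase 'b': 6 ⇒ 7;  out=∅∪out(7)={2,3}
  fail(17) 'aabcbc': from fail(16)=7 chase 'c': 7→1→0 ⇒ 6;  out={6}∪out(6)={6}

Text stream:
[0] read 'a'  n0⇒n8
[1] read 'b'  n8⇒n1 ·f  → match P2@[1:1]
[2] read 'c'  n1⇒n6 ·f
[3] read 'b'  n6⇒n7  → match P2@[3:3],P3@[2:3]
[4] read 'c'  n7⇒n6 ·f
[5] read 'c'  n6⇒n18  → match P7@[4:5]
[6] read 'c'  n18⇒n18 ·f  → match P7@[5:6]
[7] read 'b'  n18⇒n7 ·f  → match P2@[7:7],P3@[6:7]
[8] read 'b'  n7⇒n2 ·f  → match P1@[7:8],P2@[8:8]
[9] read 'c'  n2⇒n3
[10] read 'b'  n3⇒n4  → match P2@[10:10],P3@[9:10]
[11] read 'a'  n4⇒n8 ·f
[12] read 'c'  n8⇒n9
[13] read 'b'  n9⇒n7 ·f  → match P2@[13:13],P3@[12:13]
[14] read 'a'  n7⇒n8 ·f
[15] read 'c'  n8⇒n9
[16] read 'a'  n9⇒n10
[17] read 'a'  n10⇒n11  → match P4@[14:17]
[18] read 'b'  n11⇒n14 ·f  → match P2@[18:18]
[19] read 'a'  n14⇒n8 ·f
[20] read 'a'  n8⇒n13
[21] read 'c'  n13⇒n9 ·f
[22] read 'c'  n9⇒n12  → match P5@[20:22],P7@[21:22]
[23] read 'b'  n12⇒n7 ·f  → match P2@[23:23],P3@[22:23]
[24] read 'c'  n7⇒n6 ·f
[25] read 'c'  n6⇒n18  → match P7@[24:25]
[26] read 'c'  n18⇒n18 ·f  → match P7@[25:26]
[27] read 'b'  n18⇒n7 ·f  → match P2@[27:27],P3@[26:27]
[28] read 'b'  n7⇒n2 ·f  → match P1@[27:28],P2@[28:28]
[29] read 'c'  n2⇒n3
[30] read 'a'  n3⇒n8 ·f
[31] read 'c'  n8⇒n9
[32] read 'b'  n9⇒n7 ·f  → match P2@[32:32],P3@[31:32]
[33] read 'b'  n7⇒n2 ·f  → match P1@[32:33],P2@[33:33]
[34] read 'a'  n2⇒n8 ·f
[35] read 'a'  n8⇒n13
[36] read 'c'  n13⇒n9 ·f
[37] read 'a'  n9⇒n10
[38] read 'a'  n10⇒n11  → match P4@[35:38]
[39] read 'a'  n11⇒n13 ·f
[40] read 'a'  n13⇒n13 ·f
[41] read 'b'  n13⇒n14  → match P2@[41:41]
[42] read 'c'  n14⇒n15
[43] read 'b'  n15⇒n16  → match P2@[43:43],P3@[42:43]
[44] read 'c'  n16⇒n17  → match P6@[39:44]
[45] read 'c'  n17⇒n18 ·f  → match P7@[44:45]
[46] read 'b'  n18⇒n7 ·f  → match P2@[46:46],P3@[45:46]
[47] read 'c'  n7⇒n6 ·f
[48] read 'a'  n6⇒n8 ·f
[49] read 'c'  n8⇒n9
[50] read 'a'  n9⇒n10
[51] read 'a'  n10⇒n11  → match P4@[48:51]
[52] read 'b'  n11⇒n14 ·f  → match P2@[52:52]

Matches: [[1,2],[3,2],[3,3],[5,7],[6,7],[7,2],[7,3],[8,1],[8,2],[10,2],[10,3],[13,2],[13,3],[17,4],[18,2],[22,5],[22,7],[23,2],[23,3],[25,7],[26,7],[27,2],[27,3],[28,1],[28,2],[32,2],[32,3],[33,1],[33,2],[38,4],[41,2],[43,2],[43,3],[44,6],[45,7],[46,2],[46,3],[51,4],[52,2]]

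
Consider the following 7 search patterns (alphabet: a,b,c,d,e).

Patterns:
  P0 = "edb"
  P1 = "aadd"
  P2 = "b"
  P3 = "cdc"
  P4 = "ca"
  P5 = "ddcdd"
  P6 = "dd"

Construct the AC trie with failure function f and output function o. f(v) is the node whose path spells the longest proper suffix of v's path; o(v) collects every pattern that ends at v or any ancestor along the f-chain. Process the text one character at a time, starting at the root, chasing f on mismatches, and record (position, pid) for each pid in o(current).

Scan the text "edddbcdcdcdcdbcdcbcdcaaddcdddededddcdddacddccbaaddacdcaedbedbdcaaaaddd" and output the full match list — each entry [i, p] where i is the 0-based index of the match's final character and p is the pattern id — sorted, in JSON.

Build automaton:
Trie (insert patterns):
  n0 'ε': a→4 b→8 c→9 d→13 e→1
  n1 'e': d→2
  n2 'ed': b→3
  n3 'edb': ·  [P0 ends]
  n4 'a': a→5
  n5 'aa': d→6
  n6 'aad': d→7
  n7 'aadd': ·  [P1 ends]
  n8 'b': ·  [P2 ends]
  n9 'c': a→12 d→10
  n10 'cd': c→11
  n11 'cdc': ·  [P3 ends]
  n12 'ca': ·  [P4 ends]
  n13 'd': d→14
  n14 'dd': c→15  [P6 ends]
  n15 'ddc': d→16
  n16 'ddcd': d→17
  n17 'ddcdd': ·  [P5 ends]

Failure links (BFS by depth):
  fail(1) 'e': from fail(0)=0 chase 'e': 0 ⇒ 0;  out=∅∪out(0)=∅
  fail(4) 'a': from fail(0)=0 chase 'a': 0 ⇒ 0;  out=∅∪out(0)=∅
  fail(8) 'b': from fail(0)=0 chase 'b': 0 ⇒ 0;  out={2}∪out(0)={2}
  fail(9) 'c': from fail(0)=0 chase 'c': 0 ⇒ 0;  out=∅∪out(0)=∅
  fail(13) 'd': from fail(0)=0 chase 'd': 0 ⇒ 0;  out=∅∪out(0)=∅
  fail(2) 'ed': from fail(1)=0 chase 'd': 0 ⇒ 13;  out=∅∪out(13)=∅
  fail(5) 'aa': from fail(4)=0 chase 'a': 0 ⇒ 4;  out=∅∪out(4)=∅
  fail(10) 'cd': from fail(9)=0 chase 'd': 0 ⇒ 13;  out=∅∪out(13)=∅
  fail(12) 'ca': from fail(9)=0 chase 'a': 0 ⇒ 4;  out={4}∪out(4)={4}
  fail(14) 'dd': from fail(13)=0 chase 'd': 0 ⇒ 13;  out={6}∪out(13)={6}
  fail(3) 'edb': from fail(2)=13 chase 'b': 13→0 ⇒ 8;  out={0}∪out(8)={0,2}
  fail(6) 'aad': from fail(5)=4 chase 'd': 4→0 ⇒ 13;  out=∅∪out(13)=∅
  fail(11) 'cdc': from fail(10)=13 chase 'c': 13→0 ⇒ 9;  out={3}∪out(9)={3}
  fail(15) 'ddc': from fail(14)=13 chase 'c': 13→0 ⇒ 9;  out=∅∪out(9)=∅
  fail(7) 'aadd': from fail(6)=13 chase 'd': 13 ⇒ 14;  out={1}∪out(14)={1,6}
  fail(16) 'ddcd': from fail(15)=9 chase 'd': 9 ⇒ 10;  out=∅∪out(10)=∅
  fail(17) 'ddcdd': from fail(16)=10 chase 'd': 10→13 ⇒ 14;  out={5}∪out(14)={5,6}

Scan:
pos 0 'e': at 1
pos 1 'd': at 2
pos 2 'd': at 14 (fail-walked)  → match P6@[1:2]
pos 3 'd': at 14 (fail-walked)  → match P6@[2:3]
pos 4 'b': at 8 (fail-walked)  → match P2@[4:4]
pos 5 'c': at 9 (fail-walked)
pos 6 'd': at 10
pos 7 'c': at 11  → match P3@[5:7]
pos 8 'd': at 10 (fail-walked)
pos 9 'c': at 11  → match P3@[7:9]
pos 10 'd': at 10 (fail-walked)
pos 11 'c': at 11  → match P3@[9:11]
pos 12 'd': at 10 (fail-walked)
pos 13 'b': at 8 (fail-walked)  → match P2@[13:13]
pos 14 'c': at 9 (fail-walked)
pos 15 'd': at 10
pos 16 'c': at 11  → match P3@[14:16]
pos 17 'b': at 8 (fail-walked)  → match P2@[17:17]
pos 18 'c': at 9 (fail-walked)
pos 19 'd': at 10
pos 20 'c': at 11  → match P3@[18:20]
pos 21 'a': at 12 (fail-walked)  → match P4@[20:21]
pos 22 'a': at 5 (fail-walked)
pos 23 'd': at 6
pos 24 'd': at 7  → match P1@[21:24],P6@[23:24]
pos 25 'c': at 15 (fail-walked)
pos 26 'd': at 16
pos 27 'd': at 17  → match P5@[23:27],P6@[26:27]
pos 28 'd': at 14 (fail-walked)  → match P6@[27:28]
pos 29 'e': at 1 (fail-walked)
pos 30 'd': at 2
pos 31 'e': at 1 (fail-walked)
pos 32 'd': at 2
pos 33 'd': at 14 (fail-walked)  → match P6@[32:33]
pos 34 'd': at 14 (fail-walked)  → match P6@[33:34]
pos 35 'c': at 15
pos 36 'd': at 16
pos 37 'd': at 17  → match P5@[33:37],P6@[36:37]
pos 38 'd': at 14 (fail-walked)  → match P6@[37:38]
pos 39 'a': at 4 (fail-walked)
pos 40 'c': at 9 (fail-walked)
pos 41 'd': at 10
pos 42 'd': at 14 (fail-walked)  → match P6@[41:42]
pos 43 'c': at 15
pos 44 'c': at 9 (fail-walked)
pos 45 'b': at 8 (fail-walked)  → match P2@[45:45]
pos 46 'a': at 4 (fail-walked)
pos 47 'a': at 5
pos 48 'd': at 6
pos 49 'd': at 7  → match P1@[46:49],P6@[48:49]
pos 50 'a': at 4 (fail-walked)
pos 51 'c': at 9 (fail-walked)
pos 52 'd': at 10
pos 53 'c': at 11  → match P3@[51:53]
pos 54 'a': at 12 (fail-walked)  → match P4@[53:54]
pos 55 'e': at 1 (fail-walked)
pos 56 'd': at 2
pos 57 'b': at 3  → match P0@[55:57],P2@[57:57]
pos 58 'e': at 1 (fail-walked)
pos 59 'd': at 2
pos 60 'b': at 3  → match P0@[58:60],P2@[60:60]
pos 61 'd': at 13 (fail-walked)
pos 62 'c': at 9 (fail-walked)
pos 63 'a': at 12  → match P4@[62:63]
pos 64 'a': at 5 (fail-walked)
pos 65 'a': at 5 (fail-walked)
pos 66 'a': at 5 (fail-walked)
pos 67 'd': at 6
pos 68 'd': at 7  → match P1@[65:68],P6@[67:68]
pos 69 'd': at 14 (fail-walked)  → match P6@[68:69]

All matches (sorted): [[2,6],[3,6],[4,2],[7,3],[9,3],[11,3],[13,2],[16,3],[17,2],[20,3],[21,4],[24,1],[24,6],[27,5],[27,6],[28,6],[33,6],[34,6],[37,5],[37,6],[38,6],[42,6],[45,2],[49,1],[49,6],[53,3],[54,4],[57,0],[57,2],[60,0],[60,2],[63,4],[68,1],[68,6],[69,6]]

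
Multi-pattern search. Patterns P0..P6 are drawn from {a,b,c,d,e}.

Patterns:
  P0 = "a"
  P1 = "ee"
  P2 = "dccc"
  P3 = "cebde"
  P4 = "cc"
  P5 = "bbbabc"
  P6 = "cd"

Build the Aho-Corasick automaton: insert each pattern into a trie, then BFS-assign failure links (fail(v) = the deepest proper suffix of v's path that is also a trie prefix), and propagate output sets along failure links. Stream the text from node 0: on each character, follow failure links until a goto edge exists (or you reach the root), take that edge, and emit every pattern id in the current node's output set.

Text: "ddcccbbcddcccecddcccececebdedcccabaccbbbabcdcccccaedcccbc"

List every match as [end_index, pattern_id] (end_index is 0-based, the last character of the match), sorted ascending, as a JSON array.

Build:
Trie nodes:
  0='ε' goto a→1 b→14 c→8 d→4 e→2
  1='a' goto ·  [P0 ends]
  2='e' goto e→3
  3='ee' goto ·  [P1 ends]
  4='d' goto c→5
  5='dc' goto c→6
  6='dcc' goto c→7
  7='dccc' goto ·  [P2 ends]
  8='c' goto c→13 d→20 e→9
  9='ce' goto b→10
  10='ceb' goto d→11
  11='cebd' goto e→12
  12='cebde' goto ·  [P3 ends]
  13='cc' goto ·  [P4 ends]
  14='b' goto b→15
  15='bb' goto b→16
  16='bbb' goto a→17
  17='bbba' goto b→18
  18='bbbab' goto c→19
  19='bbbabc' goto ·  [P5 ends]
  20='cd' goto ·  [P6 ends]

BFS fail/out derivation:
  fail(1) 'a': from fail(0)=0 chase 'a': 0 ⇒ 0;  out={0}∪out(0)={0}
  fail(2) 'e': from fail(0)=0 chase 'e': 0 ⇒ 0;  out=∅∪out(0)=∅
  fail(4) 'd': from fail(0)=0 chase 'd': 0 ⇒ 0;  out=∅∪out(0)=∅
  fail(8) 'c': from fail(0)=0 chase 'c': 0 ⇒ 0;  out=∅∪out(0)=∅
  fail(14) 'b': from fail(0)=0 chase 'b': 0 ⇒ 0;  out=∅∪out(0)=∅
  fail(3) 'ee': from fail(2)=0 chase 'e': 0 ⇒ 2;  out={1}∪out(2)={1}
  fail(5) 'dc': from fail(4)=0 chase 'c': 0 ⇒ 8;  out=∅∪out(8)=∅
  fail(9) 'ce': from fail(8)=0 chase 'e': 0 ⇒ 2;  out=∅∪out(2)=∅
  fail(13) 'cc': from fail(8)=0 chase 'c': 0 ⇒ 8;  out={4}∪out(8)={4}
  fail(15) 'bb': from fail(14)=0 chase 'b': 0 ⇒ 14;  out=∅∪out(14)=∅
  fail(20) 'cd': from fail(8)=0 chase 'd': 0 ⇒ 4;  out={6}∪out(4)={6}
  fail(6) 'dcc': from fail(5)=8 chase 'c': 8 ⇒ 13;  out=∅∪out(13)={4}
  fail(10) 'ceb': from fail(9)=2 chase 'b': 2→0 ⇒ 14;  out=∅∪out(14)=∅
  fail(16) 'bbb': from fail(15)=14 chase 'b': 14 ⇒ 15;  out=∅∪out(15)=∅
  fail(7) 'dccc': from fail(6)=13 chase 'c': 13→8 ⇒ 13;  out={2}∪out(13)={2,4}
  fail(11) 'cebd': from fail(10)=14 chase 'd': 14→0 ⇒ 4;  out=∅∪out(4)=∅
  fail(17) 'bbba': from fail(16)=15 chase 'a': 15→14→0 ⇒ 1;  out=∅∪out(1)={0}
  fail(12) 'cebde': from fail(11)=4 chase 'e': 4→0 ⇒ 2;  out={3}∪out(2)={3}
  fail(18) 'bbbab': from fail(17)=1 chase 'b': 1→0 ⇒ 14;  out=∅∪out(14)=∅
  fail(19) 'bbbabc': from fail(18)=14 chase 'c': 14→0 ⇒ 8;  out={5}∪out(8)={5}

Run:
pos 0 'd': at 4
pos 1 'd': at 4 ·f
pos 2 'c': at 5
pos 3 'c': at 6  → match P4@[2:3]
pos 4 'c': at 7  → match P2@[1:4],P4@[3:4]
pos 5 'b': at 14 ·f
pos 6 'b': at 15
pos 7 'c': at 8 ·f
pos 8 'd': at 20  → match P6@[7:8]
pos 9 'd': at 4 ·f
pos 10 'c': at 5
pos 11 'c': at 6  → match P4@[10:11]
pos 12 'c': at 7  → match P2@[9:12],P4@[11:12]
pos 13 'e': at 9 ·f
pos 14 'c': at 8 ·f
pos 15 'd': at 20  → match P6@[14:15]
pos 16 'd': at 4 ·f
pos 17 'c': at 5
pos 18 'c': at 6  → match P4@[17:18]
pos 19 'c': at 7  → match P2@[16:19],P4@[18:19]
pos 20 'e': at 9 ·f
pos 21 'c': at 8 ·f
pos 22 'e': at 9
pos 23 'c': at 8 ·f
pos 24 'e': at 9
pos 25 'b': at 10
pos 26 'd': at 11
pos 27 'e': at 12  → match P3@[23:27]
pos 28 'd': at 4 ·f
pos 29 'c': at 5
pos 30 'c': at 6  → match P4@[29:30]
pos 31 'c': at 7  → match P2@[28:31],P4@[30:31]
pos 32 'a': at 1 ·f  → match P0@[32:32]
pos 33 'b': at 14 ·f
pos 34 'a': at 1 ·f  → match P0@[34:34]
pos 35 'c': at 8 ·f
pos 36 'c': at 13  → match P4@[35:36]
pos 37 'b': at 14 ·f
pos 38 'b': at 15
pos 39 'b': at 16
pos 40 'a': at 17  → match P0@[40:40]
pos 41 'b': at 18
pos 42 'c': at 19  → match P5@[37:42]
pos 43 'd': at 20 ·f  → match P6@[42:43]
pos 44 'c': at 5 ·f
pos 45 'c': at 6  → match P4@[44:45]
pos 46 'c': at 7  → match P2@[43:46],P4@[45:46]
pos 47 'c': at 13 ·f  → match P4@[46:47]
pos 48 'c': at 13 ·f  → match P4@[47:48]
pos 49 'a': at 1 ·f  → match P0@[49:49]
pos 50 'e': at 2 ·f
pos 51 'd': at 4 ·f
pos 52 'c': at 5
pos 53 'c': at 6  → match P4@[52:53]
pos 54 'c': at 7  → match P2@[51:54],P4@[53:54]
pos 55 'b': at 14 ·f
pos 56 'c': at 8 ·f

All matches (sorted): [[3,4],[4,2],[4,4],[8,6],[11,4],[12,2],[12,4],[15,6],[18,4],[19,2],[19,4],[27,3],[30,4],[31,2],[31,4],[32,0],[34,0],[36,4],[40,0],[42,5],[43,6],[45,4],[46,2],[46,4],[47,4],[48,4],[49,0],[53,4],[54,2],[54,4]]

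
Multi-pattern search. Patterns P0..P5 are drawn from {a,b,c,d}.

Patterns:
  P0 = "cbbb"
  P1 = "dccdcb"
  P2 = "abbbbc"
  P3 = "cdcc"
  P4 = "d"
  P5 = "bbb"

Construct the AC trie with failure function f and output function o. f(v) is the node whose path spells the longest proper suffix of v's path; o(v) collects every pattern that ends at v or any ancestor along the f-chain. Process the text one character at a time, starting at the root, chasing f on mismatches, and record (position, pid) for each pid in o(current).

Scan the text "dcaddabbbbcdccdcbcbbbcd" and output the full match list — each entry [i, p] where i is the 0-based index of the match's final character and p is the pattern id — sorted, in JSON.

Build:
Trie (insert patterns):
  n0 'ε': a→11 b→20 c→1 d→5
  n1 'c': b→2 d→17
  n2 'cb': b→3
  n3 'cbb': b→4
  n4 'cbbb': ·  ←P0
  n5 'd': c→6  ←P4
  n6 'dc': c→7
  n7 'dcc': d→8
  n8 'dccd': c→9
  n9 'dccdc': b→10
  n10 'dccdcb': ·  ←P1
  n11 'a': b→12
  n12 'ab': b→13
  n13 'abb': b→14
  n14 'abbb': b→15
  n15 'abbbb': c→16
  n16 'abbbbc': ·  ←P2
  n17 'cd': c→18
  n18 'cdc': c→19
  n19 'cdcc': ·  ←P3
  n20 'b': b→21
  n21 'bb': b→22
  n22 'bbb': ·  ←P5

BFS fail/out derivation:
  fail(1) 'c': from fail(0)=0 chase 'c': 0 ⇒ 0;  out=∅∪out(0)=∅
  fail(5) 'd': from fail(0)=0 chase 'd': 0 ⇒ 0;  out={4}∪out(0)={4}
  fail(11) 'a': from fail(0)=0 chase 'a': 0 ⇒ 0;  out=∅∪out(0)=∅
  fail(20) 'b': from fail(0)=0 chase 'b': 0 ⇒ 0;  out=∅∪out(0)=∅
  fail(2) 'cb': from fail(1)=0 chase 'b': 0 ⇒ 20;  out=∅∪out(20)=∅
  fail(6) 'dc': from fail(5)=0 chase 'c': 0 ⇒ 1;  out=∅∪out(1)=∅
  fail(12) 'ab': from fail(11)=0 chase 'b': 0 ⇒ 20;  out=∅∪out(20)=∅
  fail(17) 'cd': from fail(1)=0 chase 'd': 0 ⇒ 5;  out=∅∪out(5)={4}
  fail(21) 'bb': from fail(20)=0 chase 'b': 0 ⇒ 20;  out=∅∪out(20)=∅
  fail(3) 'cbb': from fail(2)=20 chase 'b': 20 ⇒ 21;  out=∅∪out(21)=∅
  fail(7) 'dcc': from fail(6)=1 chase 'c': 1→0 ⇒ 1;  out=∅∪out(1)=∅
  fail(13) 'abb': from fail(12)=20 chase 'b': 20 ⇒ 21;  out=∅∪out(21)=∅
  fail(18) 'cdc': from fail(17)=5 chase 'c': 5 ⇒ 6;  out=∅∪out(6)=∅
  fail(22) 'bbb': from fail(21)=20 chase 'b': 20 ⇒ 21;  out={5}∪out(21)={5}
  fail(4) 'cbbb': from fail(3)=21 chase 'b': 21 ⇒ 22;  out={0}∪out(22)={0,5}
  fail(8) 'dccd': from fail(7)=1 chase 'd': 1 ⇒ 17;  out=∅∪out(17)={4}
  fail(14) 'abbb': from fail(13)=21 chase 'b': 21 ⇒ 22;  out=∅∪out(22)={5}
  fail(19) 'cdcc': from fail(18)=6 chase 'c': 6 ⇒ 7;  out={3}∪out(7)={3}
  fail(9) 'dccdc': from fail(8)=17 chase 'c': 17 ⇒ 18;  out=∅∪out(18)=∅
  fail(15) 'abbbb': from fail(14)=22 chase 'b': 22→21 ⇒ 22;  out=∅∪out(22)={5}
  fail(10) 'dccdcb': from fail(9)=18 chase 'b': 18→6→1 ⇒ 2;  out={1}∪out(2)={1}
  fail(16) 'abbbbc': from fail(15)=22 chase 'c': 22→21→20→0 ⇒ 1;  out={2}∪out(1)={2}

Text stream:
[0] read 'd'  n0⇒n5  emit P4@[0:0]
[1] read 'c'  n5⇒n6
[2] read 'a'  n6⇒n11 ·f
[3] read 'd'  n11⇒n5 ·f  emit P4@[3:3]
[4] read 'd'  n5⇒n5 ·f  emit P4@[4:4]
[5] read 'a'  n5⇒n11 ·f
[6] read 'b'  n11⇒n12
[7] read 'b'  n12⇒n13
[8] read 'b'  n13⇒n14  emit P5@[6:8]
[9] read 'b'  n14⇒n15  emit P5@[7:9]
[10] read 'c'  n15⇒n16  emit P2@[5:10]
[11] read 'd'  n16⇒n17 ·f  emit P4@[11:11]
[12] read 'c'  n17⇒n18
[13] read 'c'  n18⇒n19  emit P3@[10:13]
[14] read 'd'  n19⇒n8 ·f  emit P4@[14:14]
[15] read 'c'  n8⇒n9
[16] read 'b'  n9⇒n10  emit P1@[11:16]
[17] read 'c'  n10⇒n1 ·f
[18] read 'b'  n1⇒n2
[19] read 'b'  n2⇒n3
[20] read 'b'  n3⇒n4  emit P0@[17:20],P5@[18:20]
[21] read 'c'  n4⇒n1 ·f
[22] read 'd'  n1⇒n17  emit P4@[22:22]

Result: [[0,4],[3,4],[4,4],[8,5],[9,5],[10,2],[11,4],[13,3],[14,4],[16,1],[20,0],[20,5],[22,4]]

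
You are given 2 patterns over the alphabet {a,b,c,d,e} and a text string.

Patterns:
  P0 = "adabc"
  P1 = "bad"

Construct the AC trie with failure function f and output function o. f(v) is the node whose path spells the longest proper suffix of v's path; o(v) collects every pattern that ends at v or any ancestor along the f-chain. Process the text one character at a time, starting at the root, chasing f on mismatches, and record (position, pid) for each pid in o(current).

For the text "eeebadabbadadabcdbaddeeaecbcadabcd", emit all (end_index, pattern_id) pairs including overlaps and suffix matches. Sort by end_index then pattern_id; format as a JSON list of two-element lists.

Build automaton:
Trie (insert patterns):
  n0 'ε': a→1 b→6
  n1 'a': d→2
  n2 'ad': a→3
  n3 'ada': b→4
  n4 'adab': c→5
  n5 'adabc': ·  [P0 ends]
  n6 'b': a→7
  n7 'ba': d→8
  n8 'bad': ·  [P1 ends]

Failure links (BFS by depth):
  n1('a'): parent n0 fail=0; on 'a' 0 → fail=0;  out ∅∪∅=∅
  n6('b'): parent n0 fail=0; on 'b' 0 → fail=0;  out ∅∪∅=∅
  n2('ad'): parent n1 fail=0; on 'd' 0 → fail=0;  out ∅∪∅=∅
  n7('ba'): parent n6 fail=0; on 'a' 0 → fail=1;  out ∅∪∅=∅
  n3('ada'): parent n2 fail=0; on 'a' 0 → fail=1;  out ∅∪∅=∅
  n8('bad'): parent n7 fail=1; on 'd' 1 → fail=2;  out {1}∪∅={1}
  n4('adab'): parent n3 fail=1; on 'b' 1→0 → fail=6;  out ∅∪∅=∅
  n5('adabc'): parent n4 fail=6; on 'c' 6→0 → fail=0;  out {0}∪∅={0}

Scan:
[0] read 'e'  n0⇒n0
[1] read 'e'  n0⇒n0
[2] read 'e'  n0⇒n0
[3] read 'b'  n0⇒n6
[4] read 'a'  n6⇒n7
[5] read 'd'  n7⇒n8  ** P1@[3:5]
[6] read 'a'  n8⇒n3 (fail-walked)
[7] read 'b'  n3⇒n4
[8] read 'b'  n4⇒n6 (fail-walked)
[9] read 'a'  n6⇒n7
[10] read 'd'  n7⇒n8  ** P1@[8:10]
[11] read 'a'  n8⇒n3 (fail-walked)
[12] read 'd'  n3⇒n2 (fail-walked)
[13] read 'a'  n2⇒n3
[14] read 'b'  n3⇒n4
[15] read 'c'  n4⇒n5  ** P0@[11:15]
[16] read 'd'  n5⇒n0 (fail-walked)
[17] read 'b'  n0⇒n6
[18] read 'a'  n6⇒n7
[19] read 'd'  n7⇒n8  ** P1@[17:19]
[20] read 'd'  n8⇒n0 (fail-walked)
[21] read 'e'  n0⇒n0
[22] read 'e'  n0⇒n0
[23] read 'a'  n0⇒n1
[24] read 'e'  n1⇒n0 (fail-walked)
[25] read 'c'  n0⇒n0
[26] read 'b'  n0⇒n6
[27] read 'c'  n6⇒n0 (fail-walked)
[28] read 'a'  n0⇒n1
[29] read 'd'  n1⇒n2
[30] read 'a'  n2⇒n3
[31] read 'b'  n3⇒n4
[32] read 'c'  n4⇒n5  ** P0@[28:32]
[33] read 'd'  n5⇒n0 (fail-walked)

Matches: [[5,1],[10,1],[15,0],[19,1],[32,0]]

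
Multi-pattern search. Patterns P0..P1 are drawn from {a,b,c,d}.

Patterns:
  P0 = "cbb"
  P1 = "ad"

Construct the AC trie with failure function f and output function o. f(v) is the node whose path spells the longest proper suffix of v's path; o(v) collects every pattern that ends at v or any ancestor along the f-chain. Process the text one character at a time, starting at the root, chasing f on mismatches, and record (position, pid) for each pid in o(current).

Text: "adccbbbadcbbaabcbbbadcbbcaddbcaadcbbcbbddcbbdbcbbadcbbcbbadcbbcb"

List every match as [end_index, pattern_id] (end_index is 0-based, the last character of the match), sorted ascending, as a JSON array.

Build automaton:
Trie (insert patterns):
  n0 'ε': a→4 c→1
  n1 'c': b→2
  n2 'cb': b→3
  n3 'cbb': ·  ←P0
  n4 'a': d→5
  n5 'ad': ·  ←P1

Failure links (BFS by depth):
  fail(1) 'c': from fail(0)=0 chase 'c': 0 ⇒ 0;  out=∅∪out(0)=∅
  fail(4) 'a': from fail(0)=0 chase 'a': 0 ⇒ 0;  out=∅∪out(0)=∅
  fail(2) 'cb': from fail(1)=0 chase 'b': 0 ⇒ 0;  out=∅∪out(0)=∅
  fail(5) 'ad': from fail(4)=0 chase 'd': 0 ⇒ 0;  out={1}∪out(0)={1}
  fail(3) 'cbb': from fail(2)=0 chase 'b': 0 ⇒ 0;  out={0}∪out(0)={0}

Run:
pos 0 'a': at 4
pos 1 'd': at 5  ** P1@[0:1]
pos 2 'c': at 1 ·f
pos 3 'c': at 1 ·f
pos 4 'b': at 2
pos 5 'b': at 3  ** P0@[3:5]
pos 6 'b': at 0 ·f
pos 7 'a': at 4
pos 8 'd': at 5  ** P1@[7:8]
pos 9 'c': at 1 ·f
pos 10 'b': at 2
pos 11 'b': at 3  ** P0@[9:11]
pos 12 'a': at 4 ·f
pos 13 'a': at 4 ·f
pos 14 'b': at 0 ·f
pos 15 'c': at 1
pos 16 'b': at 2
pos 17 'b': at 3  ** P0@[15:17]
pos 18 'b': at 0 ·f
pos 19 'a': at 4
pos 20 'd': at 5  ** P1@[19:20]
pos 21 'c': at 1 ·f
pos 22 'b': at 2
pos 23 'b': at 3  ** P0@[21:23]
pos 24 'c': at 1 ·f
pos 25 'a': at 4 ·f
pos 26 'd': at 5  ** P1@[25:26]
pos 27 'd': at 0 ·f
pos 28 'b': at 0
pos 29 'c': at 1
pos 30 'a': at 4 ·f
pos 31 'a': at 4 ·f
pos 32 'd': at 5  ** P1@[31:32]
pos 33 'c': at 1 ·f
pos 34 'b': at 2
pos 35 'b': at 3  ** P0@[33:35]
pos 36 'c': at 1 ·f
pos 37 'b': at 2
pos 38 'b': at 3  ** P0@[36:38]
pos 39 'd': at 0 ·f
pos 40 'd': at 0
pos 41 'c': at 1
pos 42 'b': at 2
pos 43 'b': at 3  ** P0@[41:43]
pos 44 'd': at 0 ·f
pos 45 'b': at 0
pos 46 'c': at 1
pos 47 'b': at 2
pos 48 'b': at 3  ** P0@[46:48]
pos 49 'a': at 4 ·f
pos 50 'd': at 5  ** P1@[49:50]
pos 51 'c': at 1 ·f
pos 52 'b': at 2
pos 53 'b': at 3  ** P0@[51:53]
pos 54 'c': at 1 ·f
pos 55 'b': at 2
pos 56 'b': at 3  ** P0@[54:56]
pos 57 'a': at 4 ·f
pos 58 'd': at 5  ** P1@[57:58]
pos 59 'c': at 1 ·f
pos 60 'b': at 2
pos 61 'b': at 3  ** P0@[59:61]
pos 62 'c': at 1 ·f
pos 63 'b': at 2

Result: [[1,1],[5,0],[8,1],[11,0],[17,0],[20,1],[23,0],[26,1],[32,1],[35,0],[38,0],[43,0],[48,0],[50,1],[53,0],[56,0],[58,1],[61,0]]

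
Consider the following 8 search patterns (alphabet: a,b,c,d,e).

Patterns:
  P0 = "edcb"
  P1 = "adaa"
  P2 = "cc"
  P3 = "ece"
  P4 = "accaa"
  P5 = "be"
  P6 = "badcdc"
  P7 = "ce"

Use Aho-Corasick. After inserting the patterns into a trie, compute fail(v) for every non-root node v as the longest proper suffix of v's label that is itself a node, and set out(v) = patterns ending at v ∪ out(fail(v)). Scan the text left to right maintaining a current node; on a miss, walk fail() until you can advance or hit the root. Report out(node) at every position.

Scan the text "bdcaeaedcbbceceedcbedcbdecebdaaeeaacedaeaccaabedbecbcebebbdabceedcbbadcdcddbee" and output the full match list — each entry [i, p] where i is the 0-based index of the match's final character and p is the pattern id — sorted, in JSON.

Build automaton:
Trie nodes:
  0='ε' goto a→5 b→17 c→9 e→1
  1='e' goto c→11 d→2
  2='ed' goto c→3
  3='edc' goto b→4
  4='edcb' goto ·  ←P0
  5='a' goto c→13 d→6
  6='ad' goto a→7
  7='ada' goto a→8
  8='adaa' goto ·  ←P1
  9='c' goto c→10 e→24
  10='cc' goto ·  ←P2
  11='ec' goto e→12
  12='ece' goto ·  ←P3
  13='ac' goto c→14
  14='acc' goto a→15
  15='acca' goto a→16
  16='accaa' goto ·  ←P4
  17='b' goto a→19 e→18
  18='be' goto ·  ←P5
  19='ba' goto d→20
  20='bad' goto c→21
  21='badc' goto d→22
  22='badcd' goto c→23
  23='badcdc' goto ·  ←P6
  24='ce' goto ·  ←P7

BFS fail/out derivation:
  fail(1) 'e': from fail(0)=0 chase 'e': 0 ⇒ 0;  out=∅∪out(0)=∅
  fail(5) 'a': from fail(0)=0 chase 'a': 0 ⇒ 0;  out=∅∪out(0)=∅
  fail(9) 'c': from fail(0)=0 chase 'c': 0 ⇒ 0;  out=∅∪out(0)=∅
  fail(17) 'b': from fail(0)=0 chase 'b': 0 ⇒ 0;  out=∅∪out(0)=∅
  fail(2) 'ed': from fail(1)=0 chase 'd': 0 ⇒ 0;  out=∅∪out(0)=∅
  fail(6) 'ad': from fail(5)=0 chase 'd': 0 ⇒ 0;  out=∅∪out(0)=∅
  fail(10) 'cc': from fail(9)=0 chase 'c': 0 ⇒ 9;  out={2}∪out(9)={2}
  fail(11) 'ec': from fail(1)=0 chase 'c': 0 ⇒ 9;  out=∅∪out(9)=∅
  fail(13) 'ac': from fail(5)=0 chase 'c': 0 ⇒ 9;  out=∅∪out(9)=∅
  fail(18) 'be': from fail(17)=0 chase 'e': 0 ⇒ 1;  out={5}∪out(1)={5}
  fail(19) 'ba': from fail(17)=0 chase 'a': 0 ⇒ 5;  out=∅∪out(5)=∅
  fail(24) 'ce': from fail(9)=0 chase 'e': 0 ⇒ 1;  out={7}∪out(1)={7}
  fail(3) 'edc': from fail(2)=0 chase 'c': 0 ⇒ 9;  out=∅∪out(9)=∅
  fail(7) 'ada': from fail(6)=0 chase 'a': 0 ⇒ 5;  out=∅∪out(5)=∅
  fail(12) 'ece': from fail(11)=9 chase 'e': 9 ⇒ 24;  out={3}∪out(24)={3,7}
  fail(14) 'acc': from fail(13)=9 chase 'c': 9 ⇒ 10;  out=∅∪out(10)={2}
  fail(20) 'bad': from fail(19)=5 chase 'd': 5 ⇒ 6;  out=∅∪out(6)=∅
  fail(4) 'edcb': from fail(3)=9 chase 'b': 9→0 ⇒ 17;  out={0}∪out(17)={0}
  fail(8) 'adaa': from fail(7)=5 chase 'a': 5→0 ⇒ 5;  out={1}∪out(5)={1}
  fail(15) 'acca': from fail(14)=10 chase 'a': 10→9→0 ⇒ 5;  out=∅∪out(5)=∅
  fail(21) 'badc': from fail(20)=6 chase 'c': 6→0 ⇒ 9;  out=∅∪out(9)=∅
  fail(16) 'accaa': from fail(15)=5 chase 'a': 5→0 ⇒ 5;  out={4}∪out(5)={4}
  fail(22) 'badcd': from fail(21)=9 chase 'd': 9→0 ⇒ 0;  out=∅∪out(0)=∅
  fail(23) 'badcdc': from fail(22)=0 chase 'c': 0 ⇒ 9;  out={6}∪out(9)={6}

Run:
pos 0 'b': at 17
pos 1 'd': at 0 (via fail)
pos 2 'c': at 9
pos 3 'a': at 5 (via fail)
pos 4 'e': at 1 (via fail)
pos 5 'a': at 5 (via fail)
pos 6 'e': at 1 (via fail)
pos 7 'd': at 2
pos 8 'c': at 3
pos 9 'b': at 4  emit P0@[6:9]
pos 10 'b': at 17 (via fail)
pos 11 'c': at 9 (via fail)
pos 12 'e': at 24  emit P7@[11:12]
pos 13 'c': at 11 (via fail)
pos 14 'e': at 12  emit P3@[12:14],P7@[13:14]
pos 15 'e': at 1 (via fail)
pos 16 'd': at 2
pos 17 'c': at 3
pos 18 'b': at 4  emit P0@[15:18]
pos 19 'e': at 18 (via fail)  emit P5@[18:19]
pos 20 'd': at 2 (via fail)
pos 21 'c': at 3
pos 22 'b': at 4  emit P0@[19:22]
pos 23 'd': at 0 (via fail)
pos 24 'e': at 1
pos 25 'c': at 11
pos 26 'e': at 12  emit P3@[24:26],P7@[25:26]
pos 27 'b': at 17 (via fail)
pos 28 'd': at 0 (via fail)
pos 29 'a': at 5
pos 30 'a': at 5 (via fail)
pos 31 'e': at 1 (via fail)
pos 32 'e': at 1 (via fail)
pos 33 'a': at 5 (via fail)
pos 34 'a': at 5 (via fail)
pos 35 'c': at 13
pos 36 'e': at 24 (via fail)  emit P7@[35:36]
pos 37 'd': at 2 (via fail)
pos 38 'a': at 5 (via fail)
pos 39 'e': at 1 (via fail)
pos 40 'a': at 5 (via fail)
pos 41 'c': at 13
pos 42 'c': at 14  emit P2@[41:42]
pos 43 'a': at 15
pos 44 'a': at 16  emit P4@[40:44]
pos 45 'b': at 17 (via fail)
pos 46 'e': at 18  emit P5@[45:46]
pos 47 'd': at 2 (via fail)
pos 48 'b': at 17 (via fail)
pos 49 'e': at 18  emit P5@[48:49]
pos 50 'c': at 11 (via fail)
pos 51 'b': at 17 (via fail)
pos 52 'c': at 9 (via fail)
pos 53 'e': at 24  emit P7@[52:53]
pos 54 'b': at 17 (via fail)
pos 55 'e': at 18  emit P5@[54:55]
pos 56 'b': at 17 (via fail)
pos 57 'b': at 17 (via fail)
pos 58 'd': at 0 (via fail)
pos 59 'a': at 5
pos 60 'b': at 17 (via fail)
pos 61 'c': at 9 (via fail)
pos 62 'e': at 24  emit P7@[61:62]
pos 63 'e': at 1 (via fail)
pos 64 'd': at 2
pos 65 'c': at 3
pos 66 'b': at 4  emit P0@[63:66]
pos 67 'b': at 17 (via fail)
pos 68 'a': at 19
pos 69 'd': at 20
pos 70 'c': at 21
pos 71 'd': at 22
pos 72 'c': at 23  emit P6@[67:72]
pos 73 'd': at 0 (via fail)
pos 74 'd': at 0
pos 75 'b': at 17
pos 76 'e': at 18  emit P5@[75:76]
pos 77 'e': at 1 (via fail)

Result: [[9,0],[12,7],[14,3],[14,7],[18,0],[19,5],[22,0],[26,3],[26,7],[36,7],[42,2],[44,4],[46,5],[49,5],[53,7],[55,5],[62,7],[66,0],[72,6],[76,5]]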